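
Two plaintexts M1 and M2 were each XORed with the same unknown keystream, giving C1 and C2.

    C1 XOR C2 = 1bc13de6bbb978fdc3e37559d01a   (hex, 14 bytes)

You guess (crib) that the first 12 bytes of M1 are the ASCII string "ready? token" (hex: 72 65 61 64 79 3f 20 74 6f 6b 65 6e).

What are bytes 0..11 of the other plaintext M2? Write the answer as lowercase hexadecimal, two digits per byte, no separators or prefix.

69a45c82c2865889ac881037

Since C1 ⊕ C2 = M1 ⊕ M2, XORing with the guessed M1 bytes yields the corresponding M2 bytes: M2 = (C1 ⊕ C2) ⊕ M1.
1b ⊕ 72 = 69
c1 ⊕ 65 = a4
3d ⊕ 61 = 5c
e6 ⊕ 64 = 82
bb ⊕ 79 = c2
b9 ⊕ 3f = 86
78 ⊕ 20 = 58
fd ⊕ 74 = 89
c3 ⊕ 6f = ac
e3 ⊕ 6b = 88
75 ⊕ 65 = 10
59 ⊕ 6e = 37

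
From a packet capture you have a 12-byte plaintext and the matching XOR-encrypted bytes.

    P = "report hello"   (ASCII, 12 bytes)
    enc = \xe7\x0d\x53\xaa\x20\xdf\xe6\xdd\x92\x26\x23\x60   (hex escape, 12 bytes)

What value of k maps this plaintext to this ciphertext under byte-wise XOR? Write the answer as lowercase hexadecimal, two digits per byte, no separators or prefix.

956823c552abc6b5f74a4f0f

Since enc = P ⊕ k, XORing both sides with P gives k = P ⊕ enc.
byte 0: 72 ⊕ e7 = 95
byte 1: 65 ⊕ 0d = 68
byte 2: 70 ⊕ 53 = 23
byte 3: 6f ⊕ aa = c5
byte 4: 72 ⊕ 20 = 52
byte 5: 74 ⊕ df = ab
byte 6: 20 ⊕ e6 = c6
byte 7: 68 ⊕ dd = b5
byte 8: 65 ⊕ 92 = f7
byte 9: 6c ⊕ 26 = 4a
byte 10: 6c ⊕ 23 = 4f
byte 11: 6f ⊕ 60 = 0f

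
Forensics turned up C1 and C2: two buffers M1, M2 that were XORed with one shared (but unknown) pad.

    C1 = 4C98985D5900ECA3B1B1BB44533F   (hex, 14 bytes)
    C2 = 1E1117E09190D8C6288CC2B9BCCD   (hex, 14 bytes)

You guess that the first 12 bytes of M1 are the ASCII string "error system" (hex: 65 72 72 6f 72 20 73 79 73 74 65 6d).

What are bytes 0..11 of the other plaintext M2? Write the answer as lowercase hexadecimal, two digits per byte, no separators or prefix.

First, C1 ⊕ C2 = (M1 ⊕ K) ⊕ (M2 ⊕ K) = M1 ⊕ M2, so the key drops out. Then M2 = (M1 ⊕ M2) ⊕ M1 over the first 12 bytes.
byte 0: (4c ⊕ 1e) ⊕ 65 = 52 ⊕ 65 = 37
byte 1: (98 ⊕ 11) ⊕ 72 = 89 ⊕ 72 = fb
byte 2: (98 ⊕ 17) ⊕ 72 = 8f ⊕ 72 = fd
byte 3: (5d ⊕ e0) ⊕ 6f = bd ⊕ 6f = d2
byte 4: (59 ⊕ 91) ⊕ 72 = c8 ⊕ 72 = ba
byte 5: (00 ⊕ 90) ⊕ 20 = 90 ⊕ 20 = b0
byte 6: (ec ⊕ d8) ⊕ 73 = 34 ⊕ 73 = 47
byte 7: (a3 ⊕ c6) ⊕ 79 = 65 ⊕ 79 = 1c
byte 8: (b1 ⊕ 28) ⊕ 73 = 99 ⊕ 73 = ea
byte 9: (b1 ⊕ 8c) ⊕ 74 = 3d ⊕ 74 = 49
byte 10: (bb ⊕ c2) ⊕ 65 = 79 ⊕ 65 = 1c
byte 11: (44 ⊕ b9) ⊕ 6d = fd ⊕ 6d = 90

37fbfdd2bab0471cea491c90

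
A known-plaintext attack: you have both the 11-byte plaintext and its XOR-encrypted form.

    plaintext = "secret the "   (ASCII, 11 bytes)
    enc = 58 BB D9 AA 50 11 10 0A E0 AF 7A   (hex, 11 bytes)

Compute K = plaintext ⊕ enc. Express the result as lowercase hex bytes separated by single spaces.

Since enc = plaintext ⊕ K, XORing both sides with plaintext gives K = plaintext ⊕ enc.
115 xor  88 =  43
101 xor 187 = 222
 99 xor 217 = 186
114 xor 170 = 216
101 xor  80 =  53
116 xor  17 = 101
 32 xor  16 =  48
116 xor  10 = 126
104 xor 224 = 136
101 xor 175 = 202
 32 xor 122 =  90

2b de ba d8 35 65 30 7e 88 ca 5a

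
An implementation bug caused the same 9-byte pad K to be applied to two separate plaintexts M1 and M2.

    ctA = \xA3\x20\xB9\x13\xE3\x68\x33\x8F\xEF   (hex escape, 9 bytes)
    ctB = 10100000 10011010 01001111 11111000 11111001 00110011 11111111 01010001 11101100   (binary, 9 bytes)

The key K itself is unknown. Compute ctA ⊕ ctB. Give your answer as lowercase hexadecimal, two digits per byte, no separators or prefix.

ctA ⊕ ctB = (M1 ⊕ K) ⊕ (M2 ⊕ K) = M1 ⊕ M2 — the shared key cancels under XOR.
byte 0: a3 XOR a0 = 03
byte 1: 20 XOR 9a = ba
byte 2: b9 XOR 4f = f6
byte 3: 13 XOR f8 = eb
byte 4: e3 XOR f9 = 1a
byte 5: 68 XOR 33 = 5b
byte 6: 33 XOR ff = cc
byte 7: 8f XOR 51 = de
byte 8: ef XOR ec = 03

03baf6eb1a5bccde03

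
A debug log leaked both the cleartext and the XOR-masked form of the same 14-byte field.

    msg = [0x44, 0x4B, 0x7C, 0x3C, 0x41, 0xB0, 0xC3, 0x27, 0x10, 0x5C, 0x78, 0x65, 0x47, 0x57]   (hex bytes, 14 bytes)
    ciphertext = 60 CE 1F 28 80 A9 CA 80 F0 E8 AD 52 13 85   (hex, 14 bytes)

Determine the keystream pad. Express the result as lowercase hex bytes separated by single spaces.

Since ciphertext = msg ⊕ pad, XORing both sides with msg gives pad = msg ⊕ ciphertext.
byte 0: 44 XOR 60 = 24
byte 1: 4b XOR ce = 85
byte 2: 7c XOR 1f = 63
byte 3: 3c XOR 28 = 14
byte 4: 41 XOR 80 = c1
byte 5: b0 XOR a9 = 19
byte 6: c3 XOR ca = 09
byte 7: 27 XOR 80 = a7
byte 8: 10 XOR f0 = e0
byte 9: 5c XOR e8 = b4
byte 10: 78 XOR ad = d5
byte 11: 65 XOR 52 = 37
byte 12: 47 XOR 13 = 54
byte 13: 57 XOR 85 = d2

24 85 63 14 c1 19 09 a7 e0 b4 d5 37 54 d2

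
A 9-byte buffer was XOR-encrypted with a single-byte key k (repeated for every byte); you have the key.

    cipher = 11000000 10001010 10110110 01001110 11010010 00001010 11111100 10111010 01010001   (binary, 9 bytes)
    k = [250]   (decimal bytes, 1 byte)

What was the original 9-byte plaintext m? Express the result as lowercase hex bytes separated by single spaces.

3a 70 4c b4 28 f0 06 40 ab

The 1-byte key repeats, so the effective keystream is fa fa fa fa fa fa fa fa fa.
byte 0: c0 xor fa = 3a
byte 1: 8a xor fa = 70
byte 2: b6 xor fa = 4c
byte 3: 4e xor fa = b4
byte 4: d2 xor fa = 28
byte 5: 0a xor fa = f0
byte 6: fc xor fa = 06
byte 7: ba xor fa = 40
byte 8: 51 xor fa = ab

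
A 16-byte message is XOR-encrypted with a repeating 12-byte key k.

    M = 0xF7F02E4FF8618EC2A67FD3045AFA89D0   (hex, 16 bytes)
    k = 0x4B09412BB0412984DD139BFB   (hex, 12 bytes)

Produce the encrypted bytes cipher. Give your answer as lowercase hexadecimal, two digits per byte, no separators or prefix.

bcf96f644820a7467b6c48ff11f3c8fb

The 12-byte key repeats, so the effective keystream is 4b 09 41 2b b0 41 29 84 dd 13 9b fb 4b 09 41 2b.
byte 0: 247 xor  75 = 188
byte 1: 240 xor   9 = 249
byte 2:  46 xor  65 = 111
byte 3:  79 xor  43 = 100
byte 4: 248 xor 176 =  72
byte 5:  97 xor  65 =  32
byte 6: 142 xor  41 = 167
byte 7: 194 xor 132 =  70
byte 8: 166 xor 221 = 123
byte 9: 127 xor  19 = 108
byte 10: 211 xor 155 =  72
byte 11:   4 xor 251 = 255
byte 12:  90 xor  75 =  17
byte 13: 250 xor   9 = 243
byte 14: 137 xor  65 = 200
byte 15: 208 xor  43 = 251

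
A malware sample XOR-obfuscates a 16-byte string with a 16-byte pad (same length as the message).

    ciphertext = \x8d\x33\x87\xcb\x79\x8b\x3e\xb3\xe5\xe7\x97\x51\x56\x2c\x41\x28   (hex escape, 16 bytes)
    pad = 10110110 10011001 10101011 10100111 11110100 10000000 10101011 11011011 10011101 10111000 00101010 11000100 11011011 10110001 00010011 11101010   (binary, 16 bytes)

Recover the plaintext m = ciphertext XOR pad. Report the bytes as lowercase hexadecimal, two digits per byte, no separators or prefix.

3baa2c6c8d0b9568785fbd958d9d52c2

XOR is its own inverse, so applying the key byte-wise gives the result directly.
10001101 ⊕ 10110110 = 00111011
00110011 ⊕ 10011001 = 10101010
10000111 ⊕ 10101011 = 00101100
11001011 ⊕ 10100111 = 01101100
01111001 ⊕ 11110100 = 10001101
10001011 ⊕ 10000000 = 00001011
00111110 ⊕ 10101011 = 10010101
10110011 ⊕ 11011011 = 01101000
11100101 ⊕ 10011101 = 01111000
11100111 ⊕ 10111000 = 01011111
10010111 ⊕ 00101010 = 10111101
01010001 ⊕ 11000100 = 10010101
01010110 ⊕ 11011011 = 10001101
00101100 ⊕ 10110001 = 10011101
01000001 ⊕ 00010011 = 01010010
00101000 ⊕ 11101010 = 11000010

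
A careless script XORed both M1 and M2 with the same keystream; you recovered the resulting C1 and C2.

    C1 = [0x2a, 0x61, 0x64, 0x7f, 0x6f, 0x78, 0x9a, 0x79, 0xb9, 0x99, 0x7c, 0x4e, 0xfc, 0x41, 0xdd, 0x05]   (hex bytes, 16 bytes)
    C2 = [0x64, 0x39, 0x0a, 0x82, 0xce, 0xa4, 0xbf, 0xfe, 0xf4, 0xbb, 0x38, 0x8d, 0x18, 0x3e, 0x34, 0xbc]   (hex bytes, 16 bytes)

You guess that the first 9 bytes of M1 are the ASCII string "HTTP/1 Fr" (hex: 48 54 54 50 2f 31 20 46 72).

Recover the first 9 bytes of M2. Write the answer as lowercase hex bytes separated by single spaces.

06 0c 3a ad 8e ed 05 c1 3f

First, C1 ⊕ C2 = (M1 ⊕ K) ⊕ (M2 ⊕ K) = M1 ⊕ M2, so the key drops out. Then M2 = (M1 ⊕ M2) ⊕ M1 over the first 9 bytes.
byte 0: (2a ^ 64) ^ 48 = 4e ^ 48 = 06
byte 1: (61 ^ 39) ^ 54 = 58 ^ 54 = 0c
byte 2: (64 ^ 0a) ^ 54 = 6e ^ 54 = 3a
byte 3: (7f ^ 82) ^ 50 = fd ^ 50 = ad
byte 4: (6f ^ ce) ^ 2f = a1 ^ 2f = 8e
byte 5: (78 ^ a4) ^ 31 = dc ^ 31 = ed
byte 6: (9a ^ bf) ^ 20 = 25 ^ 20 = 05
byte 7: (79 ^ fe) ^ 46 = 87 ^ 46 = c1
byte 8: (b9 ^ f4) ^ 72 = 4d ^ 72 = 3f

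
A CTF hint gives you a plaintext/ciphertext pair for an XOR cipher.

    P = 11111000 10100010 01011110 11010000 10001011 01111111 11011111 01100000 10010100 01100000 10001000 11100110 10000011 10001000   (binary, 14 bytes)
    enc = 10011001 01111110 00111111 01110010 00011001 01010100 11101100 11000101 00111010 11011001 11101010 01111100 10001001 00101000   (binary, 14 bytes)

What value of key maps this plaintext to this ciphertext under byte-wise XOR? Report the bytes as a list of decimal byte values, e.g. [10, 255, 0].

[97, 220, 97, 162, 146, 43, 51, 165, 174, 185, 98, 154, 10, 160]

Since enc = P ⊕ key, XORing both sides with P gives key = P ⊕ enc.
11111000 xor 10011001 = 01100001
10100010 xor 01111110 = 11011100
01011110 xor 00111111 = 01100001
11010000 xor 01110010 = 10100010
10001011 xor 00011001 = 10010010
01111111 xor 01010100 = 00101011
11011111 xor 11101100 = 00110011
01100000 xor 11000101 = 10100101
10010100 xor 00111010 = 10101110
01100000 xor 11011001 = 10111001
10001000 xor 11101010 = 01100010
11100110 xor 01111100 = 10011010
10000011 xor 10001001 = 00001010
10001000 xor 00101000 = 10100000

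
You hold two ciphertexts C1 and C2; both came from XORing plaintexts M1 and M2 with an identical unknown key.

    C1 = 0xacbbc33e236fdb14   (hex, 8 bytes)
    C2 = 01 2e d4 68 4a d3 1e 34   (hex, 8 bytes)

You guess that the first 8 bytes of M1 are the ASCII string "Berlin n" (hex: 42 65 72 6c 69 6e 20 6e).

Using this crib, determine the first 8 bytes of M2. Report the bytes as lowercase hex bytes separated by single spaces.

ef f0 65 3a 00 d2 e5 4e

First, C1 ⊕ C2 = (M1 ⊕ K) ⊕ (M2 ⊕ K) = M1 ⊕ M2, so the key drops out. Then M2 = (M1 ⊕ M2) ⊕ M1 over the first 8 bytes.
byte 0: (ac ⊕ 01) ⊕ 42 = ad ⊕ 42 = ef
byte 1: (bb ⊕ 2e) ⊕ 65 = 95 ⊕ 65 = f0
byte 2: (c3 ⊕ d4) ⊕ 72 = 17 ⊕ 72 = 65
byte 3: (3e ⊕ 68) ⊕ 6c = 56 ⊕ 6c = 3a
byte 4: (23 ⊕ 4a) ⊕ 69 = 69 ⊕ 69 = 00
byte 5: (6f ⊕ d3) ⊕ 6e = bc ⊕ 6e = d2
byte 6: (db ⊕ 1e) ⊕ 20 = c5 ⊕ 20 = e5
byte 7: (14 ⊕ 34) ⊕ 6e = 20 ⊕ 6e = 4e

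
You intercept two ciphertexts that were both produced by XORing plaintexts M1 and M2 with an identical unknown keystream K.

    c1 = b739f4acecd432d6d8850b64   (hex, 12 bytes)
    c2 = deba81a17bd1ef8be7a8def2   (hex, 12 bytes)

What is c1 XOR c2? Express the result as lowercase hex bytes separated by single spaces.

69 83 75 0d 97 05 dd 5d 3f 2d d5 96

c1 ⊕ c2 = (M1 ⊕ K) ⊕ (M2 ⊕ K) = M1 ⊕ M2 — the shared key cancels under XOR.
byte 0: b7 XOR de = 69
byte 1: 39 XOR ba = 83
byte 2: f4 XOR 81 = 75
byte 3: ac XOR a1 = 0d
byte 4: ec XOR 7b = 97
byte 5: d4 XOR d1 = 05
byte 6: 32 XOR ef = dd
byte 7: d6 XOR 8b = 5d
byte 8: d8 XOR e7 = 3f
byte 9: 85 XOR a8 = 2d
byte 10: 0b XOR de = d5
byte 11: 64 XOR f2 = 96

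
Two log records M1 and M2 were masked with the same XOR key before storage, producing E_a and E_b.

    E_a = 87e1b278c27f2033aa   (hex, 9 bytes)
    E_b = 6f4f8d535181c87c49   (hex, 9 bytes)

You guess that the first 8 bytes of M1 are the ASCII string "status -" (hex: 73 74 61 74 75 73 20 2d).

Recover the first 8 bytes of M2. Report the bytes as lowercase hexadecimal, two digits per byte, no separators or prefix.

First, E_a ⊕ E_b = (M1 ⊕ K) ⊕ (M2 ⊕ K) = M1 ⊕ M2, so the key drops out. Then M2 = (M1 ⊕ M2) ⊕ M1 over the first 8 bytes.
byte 0: (87 ^ 6f) ^ 73 = e8 ^ 73 = 9b
byte 1: (e1 ^ 4f) ^ 74 = ae ^ 74 = da
byte 2: (b2 ^ 8d) ^ 61 = 3f ^ 61 = 5e
byte 3: (78 ^ 53) ^ 74 = 2b ^ 74 = 5f
byte 4: (c2 ^ 51) ^ 75 = 93 ^ 75 = e6
byte 5: (7f ^ 81) ^ 73 = fe ^ 73 = 8d
byte 6: (20 ^ c8) ^ 20 = e8 ^ 20 = c8
byte 7: (33 ^ 7c) ^ 2d = 4f ^ 2d = 62

9bda5e5fe68dc862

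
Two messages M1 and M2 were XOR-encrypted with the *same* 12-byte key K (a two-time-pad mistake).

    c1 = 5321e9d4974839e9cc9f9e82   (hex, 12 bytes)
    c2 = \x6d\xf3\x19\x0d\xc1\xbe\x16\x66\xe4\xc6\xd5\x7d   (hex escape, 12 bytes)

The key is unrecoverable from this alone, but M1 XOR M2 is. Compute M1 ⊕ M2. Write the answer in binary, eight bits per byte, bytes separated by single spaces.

c1 ⊕ c2 = (M1 ⊕ K) ⊕ (M2 ⊕ K) = M1 ⊕ M2 — the shared key cancels under XOR.
53 xor 6d = 3e
21 xor f3 = d2
e9 xor 19 = f0
d4 xor 0d = d9
97 xor c1 = 56
48 xor be = f6
39 xor 16 = 2f
e9 xor 66 = 8f
cc xor e4 = 28
9f xor c6 = 59
9e xor d5 = 4b
82 xor 7d = ff

00111110 11010010 11110000 11011001 01010110 11110110 00101111 10001111 00101000 01011001 01001011 11111111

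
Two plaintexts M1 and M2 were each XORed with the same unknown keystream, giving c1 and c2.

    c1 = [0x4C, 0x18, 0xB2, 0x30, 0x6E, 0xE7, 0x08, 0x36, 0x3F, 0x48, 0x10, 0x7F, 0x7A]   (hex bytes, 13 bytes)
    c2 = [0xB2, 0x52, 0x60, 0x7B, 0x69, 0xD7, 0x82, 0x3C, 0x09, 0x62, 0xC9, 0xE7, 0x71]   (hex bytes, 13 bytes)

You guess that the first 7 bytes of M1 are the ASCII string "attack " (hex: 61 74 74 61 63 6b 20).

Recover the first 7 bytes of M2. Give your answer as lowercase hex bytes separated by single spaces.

First, c1 ⊕ c2 = (M1 ⊕ K) ⊕ (M2 ⊕ K) = M1 ⊕ M2, so the key drops out. Then M2 = (M1 ⊕ M2) ⊕ M1 over the first 7 bytes.
byte 0: (4c xor b2) xor 61 = fe xor 61 = 9f
byte 1: (18 xor 52) xor 74 = 4a xor 74 = 3e
byte 2: (b2 xor 60) xor 74 = d2 xor 74 = a6
byte 3: (30 xor 7b) xor 61 = 4b xor 61 = 2a
byte 4: (6e xor 69) xor 63 = 07 xor 63 = 64
byte 5: (e7 xor d7) xor 6b = 30 xor 6b = 5b
byte 6: (08 xor 82) xor 20 = 8a xor 20 = aa

9f 3e a6 2a 64 5b aa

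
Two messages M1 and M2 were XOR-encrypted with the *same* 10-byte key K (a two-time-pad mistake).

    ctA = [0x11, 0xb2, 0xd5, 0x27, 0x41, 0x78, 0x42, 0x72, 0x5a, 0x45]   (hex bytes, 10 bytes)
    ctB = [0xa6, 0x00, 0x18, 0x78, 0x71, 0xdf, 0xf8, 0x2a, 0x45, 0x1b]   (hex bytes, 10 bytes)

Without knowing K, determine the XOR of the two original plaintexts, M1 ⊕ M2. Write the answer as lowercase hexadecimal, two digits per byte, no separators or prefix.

b7b2cd5f30a7ba581f5e

ctA ⊕ ctB = (M1 ⊕ K) ⊕ (M2 ⊕ K) = M1 ⊕ M2 — the shared key cancels under XOR.
 17 ⊕ 166 = 183
178 ⊕   0 = 178
213 ⊕  24 = 205
 39 ⊕ 120 =  95
 65 ⊕ 113 =  48
120 ⊕ 223 = 167
 66 ⊕ 248 = 186
114 ⊕  42 =  88
 90 ⊕  69 =  31
 69 ⊕  27 =  94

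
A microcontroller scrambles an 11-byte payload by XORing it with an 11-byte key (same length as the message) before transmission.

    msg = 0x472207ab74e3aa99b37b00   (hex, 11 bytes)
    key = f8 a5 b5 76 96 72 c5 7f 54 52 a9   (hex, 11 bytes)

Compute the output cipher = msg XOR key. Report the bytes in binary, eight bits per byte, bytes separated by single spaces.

XOR is its own inverse, so applying the key byte-wise gives the result directly.
byte 0: 01000111 ⊕ 11111000 = 10111111
byte 1: 00100010 ⊕ 10100101 = 10000111
byte 2: 00000111 ⊕ 10110101 = 10110010
byte 3: 10101011 ⊕ 01110110 = 11011101
byte 4: 01110100 ⊕ 10010110 = 11100010
byte 5: 11100011 ⊕ 01110010 = 10010001
byte 6: 10101010 ⊕ 11000101 = 01101111
byte 7: 10011001 ⊕ 01111111 = 11100110
byte 8: 10110011 ⊕ 01010100 = 11100111
byte 9: 01111011 ⊕ 01010010 = 00101001
byte 10: 00000000 ⊕ 10101001 = 10101001

10111111 10000111 10110010 11011101 11100010 10010001 01101111 11100110 11100111 00101001 10101001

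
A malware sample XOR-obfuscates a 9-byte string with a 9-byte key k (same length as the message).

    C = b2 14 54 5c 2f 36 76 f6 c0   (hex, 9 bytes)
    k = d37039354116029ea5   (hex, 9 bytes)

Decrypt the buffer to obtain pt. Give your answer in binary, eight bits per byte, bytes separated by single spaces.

01100001 01100100 01101101 01101001 01101110 00100000 01110100 01101000 01100101

XOR is its own inverse, so applying the key byte-wise gives the result directly.
byte 0: b2 ^ d3 = 61
byte 1: 14 ^ 70 = 64
byte 2: 54 ^ 39 = 6d
byte 3: 5c ^ 35 = 69
byte 4: 2f ^ 41 = 6e
byte 5: 36 ^ 16 = 20
byte 6: 76 ^ 02 = 74
byte 7: f6 ^ 9e = 68
byte 8: c0 ^ a5 = 65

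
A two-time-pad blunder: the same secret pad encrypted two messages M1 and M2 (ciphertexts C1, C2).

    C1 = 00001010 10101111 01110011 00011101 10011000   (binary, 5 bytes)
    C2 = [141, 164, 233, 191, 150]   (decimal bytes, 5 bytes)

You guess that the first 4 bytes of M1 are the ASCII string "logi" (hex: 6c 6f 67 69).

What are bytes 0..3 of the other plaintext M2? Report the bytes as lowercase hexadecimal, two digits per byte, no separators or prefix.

eb64fdcb

First, C1 ⊕ C2 = (M1 ⊕ K) ⊕ (M2 ⊕ K) = M1 ⊕ M2, so the key drops out. Then M2 = (M1 ⊕ M2) ⊕ M1 over the first 4 bytes.
byte 0: (0a ⊕ 8d) ⊕ 6c = 87 ⊕ 6c = eb
byte 1: (af ⊕ a4) ⊕ 6f = 0b ⊕ 6f = 64
byte 2: (73 ⊕ e9) ⊕ 67 = 9a ⊕ 67 = fd
byte 3: (1d ⊕ bf) ⊕ 69 = a2 ⊕ 69 = cb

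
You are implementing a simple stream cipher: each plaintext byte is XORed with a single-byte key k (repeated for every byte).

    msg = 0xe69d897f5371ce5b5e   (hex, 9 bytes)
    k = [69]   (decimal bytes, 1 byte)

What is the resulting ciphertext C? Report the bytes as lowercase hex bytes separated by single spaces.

a3 d8 cc 3a 16 34 8b 1e 1b

The 1-byte key repeats, so the effective keystream is 45 45 45 45 45 45 45 45 45.
byte 0: e6 ⊕ 45 = a3
byte 1: 9d ⊕ 45 = d8
byte 2: 89 ⊕ 45 = cc
byte 3: 7f ⊕ 45 = 3a
byte 4: 53 ⊕ 45 = 16
byte 5: 71 ⊕ 45 = 34
byte 6: ce ⊕ 45 = 8b
byte 7: 5b ⊕ 45 = 1e
byte 8: 5e ⊕ 45 = 1b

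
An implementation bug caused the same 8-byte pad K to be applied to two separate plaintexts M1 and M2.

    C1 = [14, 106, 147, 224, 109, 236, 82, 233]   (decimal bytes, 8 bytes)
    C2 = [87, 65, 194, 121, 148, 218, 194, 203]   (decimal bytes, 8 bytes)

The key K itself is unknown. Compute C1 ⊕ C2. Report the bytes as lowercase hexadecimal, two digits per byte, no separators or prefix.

C1 ⊕ C2 = (M1 ⊕ K) ⊕ (M2 ⊕ K) = M1 ⊕ M2 — the shared key cancels under XOR.
0e ⊕ 57 = 59
6a ⊕ 41 = 2b
93 ⊕ c2 = 51
e0 ⊕ 79 = 99
6d ⊕ 94 = f9
ec ⊕ da = 36
52 ⊕ c2 = 90
e9 ⊕ cb = 22

592b5199f9369022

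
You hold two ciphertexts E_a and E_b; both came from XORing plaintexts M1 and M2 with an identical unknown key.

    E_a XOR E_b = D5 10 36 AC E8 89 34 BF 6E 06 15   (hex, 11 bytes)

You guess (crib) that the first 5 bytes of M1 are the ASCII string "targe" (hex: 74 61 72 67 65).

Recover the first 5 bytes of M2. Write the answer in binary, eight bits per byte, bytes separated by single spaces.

10100001 01110001 01000100 11001011 10001101

Since E_a ⊕ E_b = M1 ⊕ M2, XORing with the guessed M1 bytes yields the corresponding M2 bytes: M2 = (E_a ⊕ E_b) ⊕ M1.
byte 0: d5 ⊕ 74 = a1
byte 1: 10 ⊕ 61 = 71
byte 2: 36 ⊕ 72 = 44
byte 3: ac ⊕ 67 = cb
byte 4: e8 ⊕ 65 = 8d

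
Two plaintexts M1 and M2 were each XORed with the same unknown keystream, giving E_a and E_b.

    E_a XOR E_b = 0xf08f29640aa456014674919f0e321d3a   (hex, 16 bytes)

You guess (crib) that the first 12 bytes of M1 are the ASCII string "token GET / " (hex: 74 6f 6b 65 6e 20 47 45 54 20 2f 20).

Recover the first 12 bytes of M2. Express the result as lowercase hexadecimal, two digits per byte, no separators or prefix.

84e04201648411441254bebf

Since E_a ⊕ E_b = M1 ⊕ M2, XORing with the guessed M1 bytes yields the corresponding M2 bytes: M2 = (E_a ⊕ E_b) ⊕ M1.
byte 0: 240 ⊕ 116 = 132
byte 1: 143 ⊕ 111 = 224
byte 2:  41 ⊕ 107 =  66
byte 3: 100 ⊕ 101 =   1
byte 4:  10 ⊕ 110 = 100
byte 5: 164 ⊕  32 = 132
byte 6:  86 ⊕  71 =  17
byte 7:   1 ⊕  69 =  68
byte 8:  70 ⊕  84 =  18
byte 9: 116 ⊕  32 =  84
byte 10: 145 ⊕  47 = 190
byte 11: 159 ⊕  32 = 191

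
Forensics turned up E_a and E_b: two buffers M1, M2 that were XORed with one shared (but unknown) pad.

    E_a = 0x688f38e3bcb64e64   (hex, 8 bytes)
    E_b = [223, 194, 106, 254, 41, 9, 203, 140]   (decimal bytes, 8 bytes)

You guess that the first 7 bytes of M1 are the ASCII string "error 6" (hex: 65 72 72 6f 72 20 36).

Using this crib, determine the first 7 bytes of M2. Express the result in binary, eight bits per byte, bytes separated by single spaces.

11010010 00111111 00100000 01110010 11100111 10011111 10110011

First, E_a ⊕ E_b = (M1 ⊕ K) ⊕ (M2 ⊕ K) = M1 ⊕ M2, so the key drops out. Then M2 = (M1 ⊕ M2) ⊕ M1 over the first 7 bytes.
byte 0: (68 xor df) xor 65 = b7 xor 65 = d2
byte 1: (8f xor c2) xor 72 = 4d xor 72 = 3f
byte 2: (38 xor 6a) xor 72 = 52 xor 72 = 20
byte 3: (e3 xor fe) xor 6f = 1d xor 6f = 72
byte 4: (bc xor 29) xor 72 = 95 xor 72 = e7
byte 5: (b6 xor 09) xor 20 = bf xor 20 = 9f
byte 6: (4e xor cb) xor 36 = 85 xor 36 = b3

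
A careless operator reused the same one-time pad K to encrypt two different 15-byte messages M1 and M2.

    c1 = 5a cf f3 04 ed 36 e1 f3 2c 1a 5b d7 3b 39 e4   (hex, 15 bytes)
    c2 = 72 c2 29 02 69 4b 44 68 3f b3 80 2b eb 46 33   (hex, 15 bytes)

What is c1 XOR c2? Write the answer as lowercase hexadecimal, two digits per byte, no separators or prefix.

c1 ⊕ c2 = (M1 ⊕ K) ⊕ (M2 ⊕ K) = M1 ⊕ M2 — the shared key cancels under XOR.
 90 xor 114 =  40
207 xor 194 =  13
243 xor  41 = 218
  4 xor   2 =   6
237 xor 105 = 132
 54 xor  75 = 125
225 xor  68 = 165
243 xor 104 = 155
 44 xor  63 =  19
 26 xor 179 = 169
 91 xor 128 = 219
215 xor  43 = 252
 59 xor 235 = 208
 57 xor  70 = 127
228 xor  51 = 215

280dda06847da59b13a9dbfcd07fd7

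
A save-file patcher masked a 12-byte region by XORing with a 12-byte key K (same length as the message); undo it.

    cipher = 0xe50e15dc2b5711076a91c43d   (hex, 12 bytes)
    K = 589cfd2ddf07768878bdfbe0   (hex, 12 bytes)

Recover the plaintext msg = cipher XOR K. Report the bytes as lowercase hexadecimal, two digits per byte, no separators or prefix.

XOR is its own inverse, so applying the key byte-wise gives the result directly.
229 xor  88 = 189
 14 xor 156 = 146
 21 xor 253 = 232
220 xor  45 = 241
 43 xor 223 = 244
 87 xor   7 =  80
 17 xor 118 = 103
  7 xor 136 = 143
106 xor 120 =  18
145 xor 189 =  44
196 xor 251 =  63
 61 xor 224 = 221

bd92e8f1f450678f122c3fdd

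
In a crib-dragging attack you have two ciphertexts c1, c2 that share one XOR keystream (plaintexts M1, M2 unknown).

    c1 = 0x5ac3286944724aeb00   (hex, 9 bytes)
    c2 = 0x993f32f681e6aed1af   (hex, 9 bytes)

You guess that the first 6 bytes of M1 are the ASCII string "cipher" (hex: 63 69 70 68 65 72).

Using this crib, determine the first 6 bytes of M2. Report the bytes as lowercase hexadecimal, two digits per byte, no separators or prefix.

First, c1 ⊕ c2 = (M1 ⊕ K) ⊕ (M2 ⊕ K) = M1 ⊕ M2, so the key drops out. Then M2 = (M1 ⊕ M2) ⊕ M1 over the first 6 bytes.
byte 0: (5a XOR 99) XOR 63 = c3 XOR 63 = a0
byte 1: (c3 XOR 3f) XOR 69 = fc XOR 69 = 95
byte 2: (28 XOR 32) XOR 70 = 1a XOR 70 = 6a
byte 3: (69 XOR f6) XOR 68 = 9f XOR 68 = f7
byte 4: (44 XOR 81) XOR 65 = c5 XOR 65 = a0
byte 5: (72 XOR e6) XOR 72 = 94 XOR 72 = e6

a0956af7a0e6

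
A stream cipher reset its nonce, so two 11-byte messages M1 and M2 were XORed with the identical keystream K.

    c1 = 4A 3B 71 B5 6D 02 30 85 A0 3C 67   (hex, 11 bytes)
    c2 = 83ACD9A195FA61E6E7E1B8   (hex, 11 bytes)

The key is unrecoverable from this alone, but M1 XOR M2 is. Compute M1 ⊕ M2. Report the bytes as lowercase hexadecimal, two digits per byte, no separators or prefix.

c1 ⊕ c2 = (M1 ⊕ K) ⊕ (M2 ⊕ K) = M1 ⊕ M2 — the shared key cancels under XOR.
4a ⊕ 83 = c9
3b ⊕ ac = 97
71 ⊕ d9 = a8
b5 ⊕ a1 = 14
6d ⊕ 95 = f8
02 ⊕ fa = f8
30 ⊕ 61 = 51
85 ⊕ e6 = 63
a0 ⊕ e7 = 47
3c ⊕ e1 = dd
67 ⊕ b8 = df

c997a814f8f8516347dddf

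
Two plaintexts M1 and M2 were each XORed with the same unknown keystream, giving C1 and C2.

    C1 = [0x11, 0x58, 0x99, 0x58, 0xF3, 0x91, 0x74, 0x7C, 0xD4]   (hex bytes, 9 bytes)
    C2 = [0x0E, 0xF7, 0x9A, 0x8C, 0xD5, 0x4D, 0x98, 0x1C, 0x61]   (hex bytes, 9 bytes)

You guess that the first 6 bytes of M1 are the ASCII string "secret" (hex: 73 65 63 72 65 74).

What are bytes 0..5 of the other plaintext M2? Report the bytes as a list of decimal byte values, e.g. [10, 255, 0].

First, C1 ⊕ C2 = (M1 ⊕ K) ⊕ (M2 ⊕ K) = M1 ⊕ M2, so the key drops out. Then M2 = (M1 ⊕ M2) ⊕ M1 over the first 6 bytes.
byte 0: (11 xor 0e) xor 73 = 1f xor 73 = 6c
byte 1: (58 xor f7) xor 65 = af xor 65 = ca
byte 2: (99 xor 9a) xor 63 = 03 xor 63 = 60
byte 3: (58 xor 8c) xor 72 = d4 xor 72 = a6
byte 4: (f3 xor d5) xor 65 = 26 xor 65 = 43
byte 5: (91 xor 4d) xor 74 = dc xor 74 = a8

[108, 202, 96, 166, 67, 168]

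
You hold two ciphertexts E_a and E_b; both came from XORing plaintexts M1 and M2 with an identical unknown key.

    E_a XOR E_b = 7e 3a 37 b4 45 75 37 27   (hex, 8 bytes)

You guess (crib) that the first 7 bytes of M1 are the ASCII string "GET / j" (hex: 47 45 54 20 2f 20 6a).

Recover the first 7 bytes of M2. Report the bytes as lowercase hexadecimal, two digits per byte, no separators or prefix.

397f63946a555d

Since E_a ⊕ E_b = M1 ⊕ M2, XORing with the guessed M1 bytes yields the corresponding M2 bytes: M2 = (E_a ⊕ E_b) ⊕ M1.
byte 0: 01111110 XOR 01000111 = 00111001
byte 1: 00111010 XOR 01000101 = 01111111
byte 2: 00110111 XOR 01010100 = 01100011
byte 3: 10110100 XOR 00100000 = 10010100
byte 4: 01000101 XOR 00101111 = 01101010
byte 5: 01110101 XOR 00100000 = 01010101
byte 6: 00110111 XOR 01101010 = 01011101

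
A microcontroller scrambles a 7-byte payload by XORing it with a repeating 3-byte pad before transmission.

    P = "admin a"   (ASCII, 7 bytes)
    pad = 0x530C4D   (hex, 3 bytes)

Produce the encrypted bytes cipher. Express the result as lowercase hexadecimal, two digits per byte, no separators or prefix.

The 3-byte key repeats, so the effective keystream is 53 0c 4d 53 0c 4d 53.
byte 0: 61 ^ 53 = 32
byte 1: 64 ^ 0c = 68
byte 2: 6d ^ 4d = 20
byte 3: 69 ^ 53 = 3a
byte 4: 6e ^ 0c = 62
byte 5: 20 ^ 4d = 6d
byte 6: 61 ^ 53 = 32

3268203a626d32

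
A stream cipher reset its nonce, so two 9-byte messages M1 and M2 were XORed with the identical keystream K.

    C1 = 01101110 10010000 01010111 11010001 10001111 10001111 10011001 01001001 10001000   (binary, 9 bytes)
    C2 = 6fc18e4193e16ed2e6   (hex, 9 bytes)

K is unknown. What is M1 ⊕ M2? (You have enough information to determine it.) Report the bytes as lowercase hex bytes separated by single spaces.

C1 ⊕ C2 = (M1 ⊕ K) ⊕ (M2 ⊕ K) = M1 ⊕ M2 — the shared key cancels under XOR.
110 ⊕ 111 =   1
144 ⊕ 193 =  81
 87 ⊕ 142 = 217
209 ⊕  65 = 144
143 ⊕ 147 =  28
143 ⊕ 225 = 110
153 ⊕ 110 = 247
 73 ⊕ 210 = 155
136 ⊕ 230 = 110

01 51 d9 90 1c 6e f7 9b 6e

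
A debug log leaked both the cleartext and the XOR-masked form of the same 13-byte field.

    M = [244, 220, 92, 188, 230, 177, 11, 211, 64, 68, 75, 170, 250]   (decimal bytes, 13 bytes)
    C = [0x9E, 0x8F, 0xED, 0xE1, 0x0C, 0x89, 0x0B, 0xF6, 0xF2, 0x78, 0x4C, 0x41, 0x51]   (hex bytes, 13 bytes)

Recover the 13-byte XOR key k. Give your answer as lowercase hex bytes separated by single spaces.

6a 53 b1 5d ea 38 00 25 b2 3c 07 eb ab

Since C = M ⊕ k, XORing both sides with M gives k = M ⊕ C.
244 ^ 158 = 106
220 ^ 143 =  83
 92 ^ 237 = 177
188 ^ 225 =  93
230 ^  12 = 234
177 ^ 137 =  56
 11 ^  11 =   0
211 ^ 246 =  37
 64 ^ 242 = 178
 68 ^ 120 =  60
 75 ^  76 =   7
170 ^  65 = 235
250 ^  81 = 171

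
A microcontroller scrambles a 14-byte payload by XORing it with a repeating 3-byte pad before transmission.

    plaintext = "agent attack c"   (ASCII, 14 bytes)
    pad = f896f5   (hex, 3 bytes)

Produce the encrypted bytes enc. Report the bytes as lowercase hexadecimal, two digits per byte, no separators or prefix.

99f19096e2d599e28199f59ed8f5

The 3-byte key repeats, so the effective keystream is f8 96 f5 f8 96 f5 f8 96 f5 f8 96 f5 f8 96.
byte 0:  97 ^ 248 = 153
byte 1: 103 ^ 150 = 241
byte 2: 101 ^ 245 = 144
byte 3: 110 ^ 248 = 150
byte 4: 116 ^ 150 = 226
byte 5:  32 ^ 245 = 213
byte 6:  97 ^ 248 = 153
byte 7: 116 ^ 150 = 226
byte 8: 116 ^ 245 = 129
byte 9:  97 ^ 248 = 153
byte 10:  99 ^ 150 = 245
byte 11: 107 ^ 245 = 158
byte 12:  32 ^ 248 = 216
byte 13:  99 ^ 150 = 245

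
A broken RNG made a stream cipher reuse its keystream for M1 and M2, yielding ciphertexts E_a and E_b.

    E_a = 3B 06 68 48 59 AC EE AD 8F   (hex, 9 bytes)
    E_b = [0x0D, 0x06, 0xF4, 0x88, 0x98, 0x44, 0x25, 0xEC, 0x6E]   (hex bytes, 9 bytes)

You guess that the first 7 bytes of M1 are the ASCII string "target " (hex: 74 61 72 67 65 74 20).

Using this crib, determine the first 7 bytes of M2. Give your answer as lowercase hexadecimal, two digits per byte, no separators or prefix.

4261eea7a49ceb

First, E_a ⊕ E_b = (M1 ⊕ K) ⊕ (M2 ⊕ K) = M1 ⊕ M2, so the key drops out. Then M2 = (M1 ⊕ M2) ⊕ M1 over the first 7 bytes.
byte 0: (3b ^ 0d) ^ 74 = 36 ^ 74 = 42
byte 1: (06 ^ 06) ^ 61 = 00 ^ 61 = 61
byte 2: (68 ^ f4) ^ 72 = 9c ^ 72 = ee
byte 3: (48 ^ 88) ^ 67 = c0 ^ 67 = a7
byte 4: (59 ^ 98) ^ 65 = c1 ^ 65 = a4
byte 5: (ac ^ 44) ^ 74 = e8 ^ 74 = 9c
byte 6: (ee ^ 25) ^ 20 = cb ^ 20 = eb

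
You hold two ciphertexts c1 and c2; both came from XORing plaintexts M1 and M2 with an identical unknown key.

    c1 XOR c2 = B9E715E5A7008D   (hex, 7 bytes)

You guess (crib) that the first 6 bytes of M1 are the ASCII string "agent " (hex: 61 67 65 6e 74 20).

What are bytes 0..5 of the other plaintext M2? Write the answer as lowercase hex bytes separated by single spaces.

d8 80 70 8b d3 20

Since c1 ⊕ c2 = M1 ⊕ M2, XORing with the guessed M1 bytes yields the corresponding M2 bytes: M2 = (c1 ⊕ c2) ⊕ M1.
185 XOR  97 = 216
231 XOR 103 = 128
 21 XOR 101 = 112
229 XOR 110 = 139
167 XOR 116 = 211
  0 XOR  32 =  32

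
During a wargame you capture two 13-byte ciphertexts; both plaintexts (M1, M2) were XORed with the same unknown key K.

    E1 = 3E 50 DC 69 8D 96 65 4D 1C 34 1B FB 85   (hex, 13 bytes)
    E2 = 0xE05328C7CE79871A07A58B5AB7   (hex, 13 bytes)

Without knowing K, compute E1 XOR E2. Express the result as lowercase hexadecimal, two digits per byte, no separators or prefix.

de03f4ae43efe2571b9190a132

E1 ⊕ E2 = (M1 ⊕ K) ⊕ (M2 ⊕ K) = M1 ⊕ M2 — the shared key cancels under XOR.
byte 0:  62 XOR 224 = 222
byte 1:  80 XOR  83 =   3
byte 2: 220 XOR  40 = 244
byte 3: 105 XOR 199 = 174
byte 4: 141 XOR 206 =  67
byte 5: 150 XOR 121 = 239
byte 6: 101 XOR 135 = 226
byte 7:  77 XOR  26 =  87
byte 8:  28 XOR   7 =  27
byte 9:  52 XOR 165 = 145
byte 10:  27 XOR 139 = 144
byte 11: 251 XOR  90 = 161
byte 12: 133 XOR 183 =  50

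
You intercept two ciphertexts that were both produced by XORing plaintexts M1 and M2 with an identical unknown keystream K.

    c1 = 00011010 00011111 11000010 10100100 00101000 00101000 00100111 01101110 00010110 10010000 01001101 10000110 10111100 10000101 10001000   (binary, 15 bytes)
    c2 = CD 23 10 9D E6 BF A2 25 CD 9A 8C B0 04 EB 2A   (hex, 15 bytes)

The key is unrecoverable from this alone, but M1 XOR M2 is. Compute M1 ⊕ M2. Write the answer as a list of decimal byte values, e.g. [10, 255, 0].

[215, 60, 210, 57, 206, 151, 133, 75, 219, 10, 193, 54, 184, 110, 162]

c1 ⊕ c2 = (M1 ⊕ K) ⊕ (M2 ⊕ K) = M1 ⊕ M2 — the shared key cancels under XOR.
1a xor cd = d7
1f xor 23 = 3c
c2 xor 10 = d2
a4 xor 9d = 39
28 xor e6 = ce
28 xor bf = 97
27 xor a2 = 85
6e xor 25 = 4b
16 xor cd = db
90 xor 9a = 0a
4d xor 8c = c1
86 xor b0 = 36
bc xor 04 = b8
85 xor eb = 6e
88 xor 2a = a2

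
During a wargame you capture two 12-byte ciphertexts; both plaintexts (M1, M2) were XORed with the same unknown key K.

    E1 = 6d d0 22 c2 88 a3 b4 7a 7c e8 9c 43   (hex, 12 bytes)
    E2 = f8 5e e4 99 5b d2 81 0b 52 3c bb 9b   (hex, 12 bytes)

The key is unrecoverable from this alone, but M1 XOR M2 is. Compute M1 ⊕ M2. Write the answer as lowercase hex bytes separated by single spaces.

95 8e c6 5b d3 71 35 71 2e d4 27 d8

E1 ⊕ E2 = (M1 ⊕ K) ⊕ (M2 ⊕ K) = M1 ⊕ M2 — the shared key cancels under XOR.
6d XOR f8 = 95
d0 XOR 5e = 8e
22 XOR e4 = c6
c2 XOR 99 = 5b
88 XOR 5b = d3
a3 XOR d2 = 71
b4 XOR 81 = 35
7a XOR 0b = 71
7c XOR 52 = 2e
e8 XOR 3c = d4
9c XOR bb = 27
43 XOR 9b = d8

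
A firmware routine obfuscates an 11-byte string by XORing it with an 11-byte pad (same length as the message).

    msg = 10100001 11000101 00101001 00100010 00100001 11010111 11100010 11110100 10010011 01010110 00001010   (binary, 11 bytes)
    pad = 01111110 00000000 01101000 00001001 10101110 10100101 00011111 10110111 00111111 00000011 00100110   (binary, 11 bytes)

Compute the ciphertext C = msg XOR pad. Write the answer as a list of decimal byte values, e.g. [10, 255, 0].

XOR is its own inverse, so applying the key byte-wise gives the result directly.
161 XOR 126 = 223
197 XOR   0 = 197
 41 XOR 104 =  65
 34 XOR   9 =  43
 33 XOR 174 = 143
215 XOR 165 = 114
226 XOR  31 = 253
244 XOR 183 =  67
147 XOR  63 = 172
 86 XOR   3 =  85
 10 XOR  38 =  44

[223, 197, 65, 43, 143, 114, 253, 67, 172, 85, 44]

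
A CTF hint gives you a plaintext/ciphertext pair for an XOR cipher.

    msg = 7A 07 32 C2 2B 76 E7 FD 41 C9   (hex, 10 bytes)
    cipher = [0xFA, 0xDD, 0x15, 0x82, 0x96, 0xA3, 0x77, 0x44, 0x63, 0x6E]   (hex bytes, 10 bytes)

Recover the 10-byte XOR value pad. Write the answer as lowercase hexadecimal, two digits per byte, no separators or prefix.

Since cipher = msg ⊕ pad, XORing both sides with msg gives pad = msg ⊕ cipher.
byte 0: 7a ⊕ fa = 80
byte 1: 07 ⊕ dd = da
byte 2: 32 ⊕ 15 = 27
byte 3: c2 ⊕ 82 = 40
byte 4: 2b ⊕ 96 = bd
byte 5: 76 ⊕ a3 = d5
byte 6: e7 ⊕ 77 = 90
byte 7: fd ⊕ 44 = b9
byte 8: 41 ⊕ 63 = 22
byte 9: c9 ⊕ 6e = a7

80da2740bdd590b922a7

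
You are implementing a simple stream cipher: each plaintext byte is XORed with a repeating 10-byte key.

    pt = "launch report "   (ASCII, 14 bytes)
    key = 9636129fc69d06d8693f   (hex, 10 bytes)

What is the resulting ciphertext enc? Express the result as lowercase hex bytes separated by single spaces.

fa 57 67 f1 a5 f5 26 aa 0c 4f f9 44 66 bf

The 10-byte key repeats, so the effective keystream is 96 36 12 9f c6 9d 06 d8 69 3f 96 36 12 9f.
byte 0: 6c xor 96 = fa
byte 1: 61 xor 36 = 57
byte 2: 75 xor 12 = 67
byte 3: 6e xor 9f = f1
byte 4: 63 xor c6 = a5
byte 5: 68 xor 9d = f5
byte 6: 20 xor 06 = 26
byte 7: 72 xor d8 = aa
byte 8: 65 xor 69 = 0c
byte 9: 70 xor 3f = 4f
byte 10: 6f xor 96 = f9
byte 11: 72 xor 36 = 44
byte 12: 74 xor 12 = 66
byte 13: 20 xor 9f = bf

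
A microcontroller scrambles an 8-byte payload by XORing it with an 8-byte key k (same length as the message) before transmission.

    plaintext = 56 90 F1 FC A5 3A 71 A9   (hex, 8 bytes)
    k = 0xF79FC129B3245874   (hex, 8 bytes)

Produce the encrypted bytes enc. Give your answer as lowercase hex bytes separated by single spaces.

 86 XOR 247 = 161
144 XOR 159 =  15
241 XOR 193 =  48
252 XOR  41 = 213
165 XOR 179 =  22
 58 XOR  36 =  30
113 XOR  88 =  41
169 XOR 116 = 221

a1 0f 30 d5 16 1e 29 dd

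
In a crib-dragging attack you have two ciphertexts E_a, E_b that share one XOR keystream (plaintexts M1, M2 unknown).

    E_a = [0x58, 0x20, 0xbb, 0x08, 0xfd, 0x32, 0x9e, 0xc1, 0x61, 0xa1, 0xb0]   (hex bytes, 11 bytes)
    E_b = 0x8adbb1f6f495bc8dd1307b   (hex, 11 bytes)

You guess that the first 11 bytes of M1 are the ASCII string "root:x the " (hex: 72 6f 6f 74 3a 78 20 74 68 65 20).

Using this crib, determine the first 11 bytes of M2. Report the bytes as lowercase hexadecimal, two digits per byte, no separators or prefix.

First, E_a ⊕ E_b = (M1 ⊕ K) ⊕ (M2 ⊕ K) = M1 ⊕ M2, so the key drops out. Then M2 = (M1 ⊕ M2) ⊕ M1 over the first 11 bytes.
byte 0: (58 xor 8a) xor 72 = d2 xor 72 = a0
byte 1: (20 xor db) xor 6f = fb xor 6f = 94
byte 2: (bb xor b1) xor 6f = 0a xor 6f = 65
byte 3: (08 xor f6) xor 74 = fe xor 74 = 8a
byte 4: (fd xor f4) xor 3a = 09 xor 3a = 33
byte 5: (32 xor 95) xor 78 = a7 xor 78 = df
byte 6: (9e xor bc) xor 20 = 22 xor 20 = 02
byte 7: (c1 xor 8d) xor 74 = 4c xor 74 = 38
byte 8: (61 xor d1) xor 68 = b0 xor 68 = d8
byte 9: (a1 xor 30) xor 65 = 91 xor 65 = f4
byte 10: (b0 xor 7b) xor 20 = cb xor 20 = eb

a094658a33df0238d8f4eb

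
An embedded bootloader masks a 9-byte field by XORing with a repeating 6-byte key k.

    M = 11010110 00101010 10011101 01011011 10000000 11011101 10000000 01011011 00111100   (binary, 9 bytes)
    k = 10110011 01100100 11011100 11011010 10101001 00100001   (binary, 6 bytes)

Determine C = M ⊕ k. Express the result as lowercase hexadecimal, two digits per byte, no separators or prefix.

654e418129fc333fe0

The 6-byte key repeats, so the effective keystream is b3 64 dc da a9 21 b3 64 dc.
byte 0: 11010110 ⊕ 10110011 = 01100101
byte 1: 00101010 ⊕ 01100100 = 01001110
byte 2: 10011101 ⊕ 11011100 = 01000001
byte 3: 01011011 ⊕ 11011010 = 10000001
byte 4: 10000000 ⊕ 10101001 = 00101001
byte 5: 11011101 ⊕ 00100001 = 11111100
byte 6: 10000000 ⊕ 10110011 = 00110011
byte 7: 01011011 ⊕ 01100100 = 00111111
byte 8: 00111100 ⊕ 11011100 = 11100000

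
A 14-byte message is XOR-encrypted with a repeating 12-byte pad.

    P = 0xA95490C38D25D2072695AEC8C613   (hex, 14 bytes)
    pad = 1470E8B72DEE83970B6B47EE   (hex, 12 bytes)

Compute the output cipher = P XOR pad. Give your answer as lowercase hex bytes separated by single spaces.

The 12-byte key repeats, so the effective keystream is 14 70 e8 b7 2d ee 83 97 0b 6b 47 ee 14 70.
byte 0: a9 ⊕ 14 = bd
byte 1: 54 ⊕ 70 = 24
byte 2: 90 ⊕ e8 = 78
byte 3: c3 ⊕ b7 = 74
byte 4: 8d ⊕ 2d = a0
byte 5: 25 ⊕ ee = cb
byte 6: d2 ⊕ 83 = 51
byte 7: 07 ⊕ 97 = 90
byte 8: 26 ⊕ 0b = 2d
byte 9: 95 ⊕ 6b = fe
byte 10: ae ⊕ 47 = e9
byte 11: c8 ⊕ ee = 26
byte 12: c6 ⊕ 14 = d2
byte 13: 13 ⊕ 70 = 63

bd 24 78 74 a0 cb 51 90 2d fe e9 26 d2 63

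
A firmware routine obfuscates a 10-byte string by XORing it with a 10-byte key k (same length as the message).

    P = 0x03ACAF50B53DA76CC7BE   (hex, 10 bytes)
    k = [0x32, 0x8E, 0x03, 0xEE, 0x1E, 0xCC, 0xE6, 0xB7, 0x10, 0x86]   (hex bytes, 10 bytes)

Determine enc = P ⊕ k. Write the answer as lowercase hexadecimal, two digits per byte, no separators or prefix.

3122acbeabf141dbd738

XOR is its own inverse, so applying the key byte-wise gives the result directly.
00000011 xor 00110010 = 00110001
10101100 xor 10001110 = 00100010
10101111 xor 00000011 = 10101100
01010000 xor 11101110 = 10111110
10110101 xor 00011110 = 10101011
00111101 xor 11001100 = 11110001
10100111 xor 11100110 = 01000001
01101100 xor 10110111 = 11011011
11000111 xor 00010000 = 11010111
10111110 xor 10000110 = 00111000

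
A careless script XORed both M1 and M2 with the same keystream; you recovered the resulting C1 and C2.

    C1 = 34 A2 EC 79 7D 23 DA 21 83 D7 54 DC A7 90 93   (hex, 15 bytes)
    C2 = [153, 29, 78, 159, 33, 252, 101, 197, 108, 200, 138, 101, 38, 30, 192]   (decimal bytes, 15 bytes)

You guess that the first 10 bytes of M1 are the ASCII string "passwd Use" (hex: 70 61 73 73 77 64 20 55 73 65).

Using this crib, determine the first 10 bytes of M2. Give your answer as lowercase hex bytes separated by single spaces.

dd de d1 95 2b bb 9f b1 9c 7a

First, C1 ⊕ C2 = (M1 ⊕ K) ⊕ (M2 ⊕ K) = M1 ⊕ M2, so the key drops out. Then M2 = (M1 ⊕ M2) ⊕ M1 over the first 10 bytes.
byte 0: (34 XOR 99) XOR 70 = ad XOR 70 = dd
byte 1: (a2 XOR 1d) XOR 61 = bf XOR 61 = de
byte 2: (ec XOR 4e) XOR 73 = a2 XOR 73 = d1
byte 3: (79 XOR 9f) XOR 73 = e6 XOR 73 = 95
byte 4: (7d XOR 21) XOR 77 = 5c XOR 77 = 2b
byte 5: (23 XOR fc) XOR 64 = df XOR 64 = bb
byte 6: (da XOR 65) XOR 20 = bf XOR 20 = 9f
byte 7: (21 XOR c5) XOR 55 = e4 XOR 55 = b1
byte 8: (83 XOR 6c) XOR 73 = ef XOR 73 = 9c
byte 9: (d7 XOR c8) XOR 65 = 1f XOR 65 = 7a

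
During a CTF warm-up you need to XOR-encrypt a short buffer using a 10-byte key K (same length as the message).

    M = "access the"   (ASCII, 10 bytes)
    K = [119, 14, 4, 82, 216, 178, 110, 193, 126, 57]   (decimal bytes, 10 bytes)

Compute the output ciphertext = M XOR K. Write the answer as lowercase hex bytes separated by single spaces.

16 6d 67 37 ab c1 4e b5 16 5c

01100001 xor 01110111 = 00010110
01100011 xor 00001110 = 01101101
01100011 xor 00000100 = 01100111
01100101 xor 01010010 = 00110111
01110011 xor 11011000 = 10101011
01110011 xor 10110010 = 11000001
00100000 xor 01101110 = 01001110
01110100 xor 11000001 = 10110101
01101000 xor 01111110 = 00010110
01100101 xor 00111001 = 01011100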